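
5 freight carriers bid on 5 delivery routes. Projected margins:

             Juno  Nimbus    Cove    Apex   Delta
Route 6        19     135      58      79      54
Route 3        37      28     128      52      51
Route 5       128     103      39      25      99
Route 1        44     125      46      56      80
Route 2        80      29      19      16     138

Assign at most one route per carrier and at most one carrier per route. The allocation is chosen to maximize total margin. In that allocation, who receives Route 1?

Nimbus receives Route 1.

This is the linear assignment problem.
Optimal: Juno→Route 5 ($128k), Nimbus→Route 1 ($125k), Cove→Route 3 ($128k), Apex→Route 6 ($79k), Delta→Route 2 ($138k) — total 128+125+128+79+138 = $598k.
Column-greedy (each route in turn goes to its best remaining carrier) gives $487k, worse by 111.
Swapping Cove↔Apex (Cove→Route 6 $58k, Apex→Route 3 $52k) loses 97.
Every other assignment is strictly worse.
Nimbus's own top route is Route 6 ($135k), but forcing Nimbus→Route 6 and reassigning the rest optimally gives only $585k — worse by 13.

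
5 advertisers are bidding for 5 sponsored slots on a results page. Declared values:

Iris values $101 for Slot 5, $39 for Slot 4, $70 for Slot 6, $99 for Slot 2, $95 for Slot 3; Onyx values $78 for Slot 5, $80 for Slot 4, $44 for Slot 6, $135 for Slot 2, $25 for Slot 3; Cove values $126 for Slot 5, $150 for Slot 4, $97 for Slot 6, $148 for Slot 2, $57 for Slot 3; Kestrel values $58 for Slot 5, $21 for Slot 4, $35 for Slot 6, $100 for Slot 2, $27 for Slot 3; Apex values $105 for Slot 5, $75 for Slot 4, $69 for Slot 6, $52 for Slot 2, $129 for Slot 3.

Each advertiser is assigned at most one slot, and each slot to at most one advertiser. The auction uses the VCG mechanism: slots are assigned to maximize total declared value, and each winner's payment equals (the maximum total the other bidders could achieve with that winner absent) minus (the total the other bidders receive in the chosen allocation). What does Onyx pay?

Efficient allocation: Iris→Slot 5 ($101), Onyx→Slot 2 ($135), Cove→Slot 4 ($150), Kestrel→Slot 6 ($35), Apex→Slot 3 ($129); total welfare W = $550.
Onyx receives Slot 2 at value $135, so the others get W − 135 = $415.
Without Onyx: best allocation of the remaining 4 bidders over all 5 slots is Iris→Slot 5 ($101), Cove→Slot 4 ($150), Kestrel→Slot 2 ($100), Apex→Slot 3 ($129), total $480.
VCG payment = (others' best without Onyx) − (others' welfare with Onyx) = 480 − 415 = $65.

Onyx pays $65.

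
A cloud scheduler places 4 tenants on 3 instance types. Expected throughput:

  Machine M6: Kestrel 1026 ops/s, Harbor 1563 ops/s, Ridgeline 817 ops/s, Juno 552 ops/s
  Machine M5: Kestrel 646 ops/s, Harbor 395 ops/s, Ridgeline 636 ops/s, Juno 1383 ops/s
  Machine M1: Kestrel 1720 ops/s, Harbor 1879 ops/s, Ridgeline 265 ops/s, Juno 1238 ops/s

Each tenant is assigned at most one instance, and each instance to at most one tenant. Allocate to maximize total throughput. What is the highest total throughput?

Maximum total: 4666 ops/s

Optimal: Harbor→Machine M6 (1563 ops/s), Juno→Machine M5 (1383 ops/s), Kestrel→Machine M1 (1720 ops/s) — total 1563+1383+1720 = 4666 ops/s.
Max-entry greedy (repeatedly take the single best remaining cell) gives 4288 ops/s, worse by 378.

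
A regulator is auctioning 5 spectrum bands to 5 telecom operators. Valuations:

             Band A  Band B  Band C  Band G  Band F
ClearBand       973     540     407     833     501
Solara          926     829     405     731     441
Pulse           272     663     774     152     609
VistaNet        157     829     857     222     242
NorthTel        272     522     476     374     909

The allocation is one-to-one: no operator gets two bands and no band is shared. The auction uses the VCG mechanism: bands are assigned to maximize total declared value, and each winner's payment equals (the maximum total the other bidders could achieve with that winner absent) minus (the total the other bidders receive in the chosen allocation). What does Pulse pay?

Pulse pays $71M.

Efficient allocation: ClearBand→Band G ($833M), Solara→Band A ($926M), Pulse→Band C ($774M), VistaNet→Band B ($829M), NorthTel→Band F ($909M); total welfare W = $4271M.
Pulse receives Band C at value $774M, so the others get W − 774 = $3497M.
Without Pulse: best allocation of the remaining 4 bidders over all 5 bands is ClearBand→Band A ($973M), Solara→Band B ($829M), VistaNet→Band C ($857M), NorthTel→Band F ($909M), total $3568M.
VCG payment = (others' best without Pulse) − (others' welfare with Pulse) = 3568 − 3497 = $71M.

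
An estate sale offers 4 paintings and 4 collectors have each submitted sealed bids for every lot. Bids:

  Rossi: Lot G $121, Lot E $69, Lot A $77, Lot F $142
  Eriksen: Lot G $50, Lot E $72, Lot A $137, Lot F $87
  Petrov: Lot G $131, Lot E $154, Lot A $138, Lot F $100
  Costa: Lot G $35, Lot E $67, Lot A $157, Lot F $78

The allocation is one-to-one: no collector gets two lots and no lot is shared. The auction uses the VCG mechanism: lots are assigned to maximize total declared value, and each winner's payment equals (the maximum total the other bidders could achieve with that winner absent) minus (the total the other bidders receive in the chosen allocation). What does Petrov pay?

Efficient allocation: Rossi→Lot G ($121), Eriksen→Lot F ($87), Petrov→Lot E ($154), Costa→Lot A ($157); total welfare W = $519.
Petrov receives Lot E at value $154, so the others get W − 154 = $365.
Without Petrov: best allocation of the remaining 3 bidders over all 4 lots is Rossi→Lot F ($142), Eriksen→Lot E ($72), Costa→Lot A ($157), total $371.
VCG payment = (others' best without Petrov) − (others' welfare with Petrov) = 371 − 365 = $6.

Petrov pays $6.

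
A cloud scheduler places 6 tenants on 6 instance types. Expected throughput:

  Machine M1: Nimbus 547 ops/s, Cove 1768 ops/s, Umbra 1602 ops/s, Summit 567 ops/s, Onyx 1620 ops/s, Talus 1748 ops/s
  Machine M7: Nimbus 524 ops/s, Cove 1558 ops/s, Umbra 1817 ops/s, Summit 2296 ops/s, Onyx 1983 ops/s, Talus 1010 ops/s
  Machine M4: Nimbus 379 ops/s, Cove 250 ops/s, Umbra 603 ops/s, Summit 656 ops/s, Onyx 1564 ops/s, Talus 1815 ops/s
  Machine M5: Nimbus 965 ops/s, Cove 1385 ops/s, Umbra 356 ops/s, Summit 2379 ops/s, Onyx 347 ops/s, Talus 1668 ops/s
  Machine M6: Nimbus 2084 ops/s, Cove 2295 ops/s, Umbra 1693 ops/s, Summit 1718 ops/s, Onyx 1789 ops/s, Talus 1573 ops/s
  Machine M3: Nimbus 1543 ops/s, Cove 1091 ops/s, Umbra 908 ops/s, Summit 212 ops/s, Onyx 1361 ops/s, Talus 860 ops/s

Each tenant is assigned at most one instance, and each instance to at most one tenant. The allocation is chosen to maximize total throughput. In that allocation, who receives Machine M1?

Optimal: Nimbus→Machine M3 (1543 ops/s), Cove→Machine M6 (2295 ops/s), Umbra→Machine M1 (1602 ops/s), Summit→Machine M5 (2379 ops/s), Onyx→Machine M7 (1983 ops/s), Talus→Machine M4 (1815 ops/s) — total 1543+2295+1602+2379+1983+1815 = 11617 ops/s.
Row-greedy (each tenant in turn takes its best remaining instance) gives 10472 ops/s, worse by 1145.
Umbra's own top instance is Machine M7 (1817 ops/s), but forcing Umbra→Machine M7 and reassigning the rest optimally gives only 11469 ops/s — worse by 148.

Umbra receives Machine M1.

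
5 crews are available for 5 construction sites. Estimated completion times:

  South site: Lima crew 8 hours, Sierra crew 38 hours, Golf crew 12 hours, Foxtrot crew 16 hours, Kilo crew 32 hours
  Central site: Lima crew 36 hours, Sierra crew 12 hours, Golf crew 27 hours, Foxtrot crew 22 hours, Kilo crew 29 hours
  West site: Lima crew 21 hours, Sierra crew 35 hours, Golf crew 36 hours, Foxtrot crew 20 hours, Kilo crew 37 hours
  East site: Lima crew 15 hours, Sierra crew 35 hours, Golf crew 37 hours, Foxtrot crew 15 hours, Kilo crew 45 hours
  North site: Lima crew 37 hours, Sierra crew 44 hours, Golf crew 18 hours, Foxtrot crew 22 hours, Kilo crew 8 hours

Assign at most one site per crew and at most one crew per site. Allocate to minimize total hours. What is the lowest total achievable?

Minimum total: 67 hours

This is the linear assignment problem.
Optimal: Lima crew→East site (15 hours), Sierra crew→Central site (12 hours), Golf crew→South site (12 hours), Foxtrot crew→West site (20 hours), Kilo crew→North site (8 hours) — total 15+12+12+20+8 = 67 hours.
Row-greedy (each crew in turn takes its cheapest remaining site) gives 90 hours, worse by 23.
Next-best assignment: Lima crew→West site, Sierra crew→Central site, Golf crew→South site, Foxtrot crew→East site, Kilo crew→North site = 68 hours.
Checked against all permutations: 67 hours is optimal.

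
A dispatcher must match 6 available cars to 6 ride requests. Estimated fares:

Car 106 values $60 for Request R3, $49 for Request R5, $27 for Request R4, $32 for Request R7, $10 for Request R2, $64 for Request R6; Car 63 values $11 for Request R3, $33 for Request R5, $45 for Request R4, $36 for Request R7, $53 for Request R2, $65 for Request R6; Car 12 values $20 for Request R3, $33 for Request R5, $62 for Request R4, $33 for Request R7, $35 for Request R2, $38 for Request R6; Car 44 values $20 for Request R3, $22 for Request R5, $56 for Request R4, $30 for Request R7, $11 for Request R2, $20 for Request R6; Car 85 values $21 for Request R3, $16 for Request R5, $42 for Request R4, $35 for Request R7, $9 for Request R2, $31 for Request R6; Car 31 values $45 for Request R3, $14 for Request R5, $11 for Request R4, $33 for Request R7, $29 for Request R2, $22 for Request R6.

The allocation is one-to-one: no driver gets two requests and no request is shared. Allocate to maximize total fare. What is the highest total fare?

Maximum total: $286

Optimal: Car 106→Request R6 ($64), Car 63→Request R2 ($53), Car 12→Request R5 ($33), Car 44→Request R4 ($56), Car 85→Request R7 ($35), Car 31→Request R3 ($45) — total 64+53+33+56+35+45 = $286.
Max-entry greedy (repeatedly take the single best remaining cell) gives $273, worse by 13.
Swapping Car 12↔Car 44 (Car 12→Request R4 $62, Car 44→Request R5 $22) loses 5.
No other one-to-one assignment exceeds $286.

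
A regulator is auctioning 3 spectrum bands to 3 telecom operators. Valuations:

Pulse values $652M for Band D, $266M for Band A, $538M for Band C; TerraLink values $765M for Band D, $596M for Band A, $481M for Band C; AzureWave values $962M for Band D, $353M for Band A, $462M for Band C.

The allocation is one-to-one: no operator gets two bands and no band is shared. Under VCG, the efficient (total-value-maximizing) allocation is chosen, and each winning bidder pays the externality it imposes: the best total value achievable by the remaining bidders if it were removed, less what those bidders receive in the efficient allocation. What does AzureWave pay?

Efficient allocation: Pulse→Band C ($538M), TerraLink→Band A ($596M), AzureWave→Band D ($962M); total welfare W = $2096M.
AzureWave receives Band D at value $962M, so the others get W − 962 = $1134M.
Without AzureWave: best allocation of the remaining 2 bidders over all 3 bands is Pulse→Band C ($538M), TerraLink→Band D ($765M), total $1303M.
VCG payment = (others' best without AzureWave) − (others' welfare with AzureWave) = 1303 − 1134 = $169M.

AzureWave pays $169M.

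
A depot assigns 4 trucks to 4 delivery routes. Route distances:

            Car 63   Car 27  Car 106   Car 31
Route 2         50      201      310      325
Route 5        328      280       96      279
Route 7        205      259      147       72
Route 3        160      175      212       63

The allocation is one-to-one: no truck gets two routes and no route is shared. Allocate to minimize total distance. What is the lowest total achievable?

Min total: 393 km

This is a one-to-one assignment (minimum-cost bipartite matching).
Optimal: Car 63→Route 2 (50 km), Car 27→Route 3 (175 km), Car 106→Route 5 (96 km), Car 31→Route 7 (72 km) — total 50+175+96+72 = 393 km.
Min-entry greedy (repeatedly take the single cheapest remaining cell) gives 468 km, worse by 75.
Swapping Car 31↔Car 63 (Car 31→Route 2 325 km, Car 63→Route 7 205 km) adds 408.
Every other assignment is strictly worse.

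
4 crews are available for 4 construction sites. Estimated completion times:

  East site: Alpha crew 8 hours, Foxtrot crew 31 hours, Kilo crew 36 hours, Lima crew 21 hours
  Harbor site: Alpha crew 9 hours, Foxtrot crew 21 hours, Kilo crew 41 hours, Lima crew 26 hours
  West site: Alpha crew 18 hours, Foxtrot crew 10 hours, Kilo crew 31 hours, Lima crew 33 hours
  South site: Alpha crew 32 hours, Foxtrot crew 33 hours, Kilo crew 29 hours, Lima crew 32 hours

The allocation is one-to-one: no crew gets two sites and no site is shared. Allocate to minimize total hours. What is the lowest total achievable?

Optimal: Alpha crew→Harbor site (9 hours), Foxtrot crew→West site (10 hours), Kilo crew→South site (29 hours), Lima crew→East site (21 hours) — total 9+10+29+21 = 69 hours.
Row-greedy (each crew in turn takes its cheapest remaining site) gives 73 hours, worse by 4.
Next-best assignment: Alpha crew→East site, Foxtrot crew→West site, Kilo crew→South site, Lima crew→Harbor site = 73 hours.
Swapping Kilo crew↔Foxtrot crew (Kilo crew→West site 31 hours, Foxtrot crew→South site 33 hours) adds 25.

Min total: 69 hours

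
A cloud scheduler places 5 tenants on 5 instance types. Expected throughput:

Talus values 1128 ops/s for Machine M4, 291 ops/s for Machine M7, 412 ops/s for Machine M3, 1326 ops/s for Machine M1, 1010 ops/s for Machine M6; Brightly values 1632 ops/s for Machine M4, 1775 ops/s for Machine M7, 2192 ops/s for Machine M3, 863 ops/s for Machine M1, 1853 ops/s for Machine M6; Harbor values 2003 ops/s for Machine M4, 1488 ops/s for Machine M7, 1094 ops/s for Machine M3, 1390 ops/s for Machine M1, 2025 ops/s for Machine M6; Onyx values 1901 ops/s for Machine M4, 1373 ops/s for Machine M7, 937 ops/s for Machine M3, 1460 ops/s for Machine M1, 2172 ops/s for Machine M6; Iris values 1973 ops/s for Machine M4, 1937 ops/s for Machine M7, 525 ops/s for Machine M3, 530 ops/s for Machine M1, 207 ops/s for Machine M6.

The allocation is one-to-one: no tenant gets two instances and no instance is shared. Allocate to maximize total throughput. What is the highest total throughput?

Treat this as an assignment problem: match each tenant to one instance.
Optimal: Talus→Machine M1 (1326 ops/s), Brightly→Machine M3 (2192 ops/s), Harbor→Machine M4 (2003 ops/s), Onyx→Machine M6 (2172 ops/s), Iris→Machine M7 (1937 ops/s) — total 1326+2192+2003+2172+1937 = 9630 ops/s.
Column-greedy (each instance in turn goes to its best remaining tenant) gives 8602 ops/s, worse by 1028.
Next-best assignment: Talus→Machine M1, Brightly→Machine M3, Harbor→Machine M6, Onyx→Machine M4, Iris→Machine M7 = 9381 ops/s.
Swapping Onyx↔Talus (Onyx→Machine M1 1460 ops/s, Talus→Machine M6 1010 ops/s) loses 1028.

Max total: 9630 ops/s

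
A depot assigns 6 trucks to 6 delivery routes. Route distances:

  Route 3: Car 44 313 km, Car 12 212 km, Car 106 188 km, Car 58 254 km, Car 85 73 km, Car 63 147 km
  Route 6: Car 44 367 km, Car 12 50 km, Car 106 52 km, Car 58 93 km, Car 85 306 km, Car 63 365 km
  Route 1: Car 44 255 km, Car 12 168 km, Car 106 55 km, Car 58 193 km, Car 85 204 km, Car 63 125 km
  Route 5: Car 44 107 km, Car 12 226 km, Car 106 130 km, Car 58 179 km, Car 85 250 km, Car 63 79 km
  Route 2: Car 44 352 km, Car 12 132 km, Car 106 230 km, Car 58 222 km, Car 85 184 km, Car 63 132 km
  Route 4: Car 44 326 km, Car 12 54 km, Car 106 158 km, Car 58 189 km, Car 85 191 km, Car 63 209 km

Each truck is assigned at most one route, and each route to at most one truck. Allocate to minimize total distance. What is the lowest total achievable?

Minimum total: 514 km

Optimal: Car 44→Route 5 (107 km), Car 12→Route 4 (54 km), Car 106→Route 1 (55 km), Car 58→Route 6 (93 km), Car 85→Route 3 (73 km), Car 63→Route 2 (132 km) — total 107+54+55+93+73+132 = 514 km.
Row-greedy (each truck in turn takes its cheapest remaining route) gives 606 km, worse by 92.
Next-best assignment: Car 44→Route 5, Car 12→Route 6, Car 106→Route 1, Car 58→Route 4, Car 85→Route 3, Car 63→Route 2 = 606 km.
Swapping Car 12↔Car 44 (Car 12→Route 5 226 km, Car 44→Route 4 326 km) adds 391.
No other one-to-one assignment undercuts 514 km.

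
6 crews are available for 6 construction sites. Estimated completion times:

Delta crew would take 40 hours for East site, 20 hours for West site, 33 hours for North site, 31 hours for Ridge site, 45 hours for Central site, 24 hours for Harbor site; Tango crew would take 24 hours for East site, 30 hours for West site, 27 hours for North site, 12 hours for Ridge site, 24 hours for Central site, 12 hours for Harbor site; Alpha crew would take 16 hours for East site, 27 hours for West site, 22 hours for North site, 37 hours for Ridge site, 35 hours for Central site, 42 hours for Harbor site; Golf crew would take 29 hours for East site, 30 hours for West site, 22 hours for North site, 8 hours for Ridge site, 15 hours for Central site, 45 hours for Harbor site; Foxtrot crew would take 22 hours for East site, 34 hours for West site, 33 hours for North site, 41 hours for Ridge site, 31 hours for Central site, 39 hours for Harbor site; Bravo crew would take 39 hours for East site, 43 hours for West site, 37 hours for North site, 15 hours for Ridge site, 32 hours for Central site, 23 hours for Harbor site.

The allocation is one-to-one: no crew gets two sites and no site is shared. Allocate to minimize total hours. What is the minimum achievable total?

Optimal: Delta crew→West site (20 hours), Tango crew→Harbor site (12 hours), Alpha crew→North site (22 hours), Golf crew→Central site (15 hours), Foxtrot crew→East site (22 hours), Bravo crew→Ridge site (15 hours) — total 20+12+22+15+22+15 = 106 hours.
Row-greedy (each crew in turn takes its cheapest remaining site) gives 119 hours, worse by 13.
Checked against all permutations: 106 hours is optimal.

Min total: 106 hours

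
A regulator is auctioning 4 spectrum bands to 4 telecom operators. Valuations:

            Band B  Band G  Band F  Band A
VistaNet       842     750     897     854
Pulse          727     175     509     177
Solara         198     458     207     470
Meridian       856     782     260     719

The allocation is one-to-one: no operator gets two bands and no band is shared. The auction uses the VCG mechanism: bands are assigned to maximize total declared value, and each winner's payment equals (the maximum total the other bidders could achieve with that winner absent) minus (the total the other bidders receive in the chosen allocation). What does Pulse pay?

Efficient allocation: VistaNet→Band F ($897M), Pulse→Band B ($727M), Solara→Band A ($470M), Meridian→Band G ($782M); total welfare W = $2876M.
Pulse receives Band B at value $727M, so the others get W − 727 = $2149M.
Without Pulse: best allocation of the remaining 3 bidders over all 4 bands is VistaNet→Band F ($897M), Solara→Band A ($470M), Meridian→Band B ($856M), total $2223M.
VCG payment = (others' best without Pulse) − (others' welfare with Pulse) = 2223 − 2149 = $74M.

Pulse pays $74M.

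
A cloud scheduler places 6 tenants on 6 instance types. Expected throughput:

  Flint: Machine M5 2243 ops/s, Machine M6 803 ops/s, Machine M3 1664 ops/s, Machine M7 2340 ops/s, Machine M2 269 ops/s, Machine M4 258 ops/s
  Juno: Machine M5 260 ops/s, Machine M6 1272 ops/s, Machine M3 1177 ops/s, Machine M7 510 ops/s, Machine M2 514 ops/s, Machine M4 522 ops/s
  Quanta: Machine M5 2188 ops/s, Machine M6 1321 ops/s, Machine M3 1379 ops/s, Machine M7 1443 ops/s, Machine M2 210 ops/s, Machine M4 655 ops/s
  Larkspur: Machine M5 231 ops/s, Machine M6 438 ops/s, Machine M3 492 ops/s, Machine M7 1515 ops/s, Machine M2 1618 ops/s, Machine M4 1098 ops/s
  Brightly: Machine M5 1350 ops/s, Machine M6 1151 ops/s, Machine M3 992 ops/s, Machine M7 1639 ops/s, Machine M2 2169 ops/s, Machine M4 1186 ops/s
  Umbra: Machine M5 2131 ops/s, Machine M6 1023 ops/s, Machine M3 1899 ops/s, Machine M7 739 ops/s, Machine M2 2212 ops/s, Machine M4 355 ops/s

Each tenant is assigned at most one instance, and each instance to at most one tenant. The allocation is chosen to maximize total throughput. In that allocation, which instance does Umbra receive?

This is the linear assignment problem.
Optimal: Flint→Machine M7 (2340 ops/s), Juno→Machine M6 (1272 ops/s), Quanta→Machine M5 (2188 ops/s), Larkspur→Machine M4 (1098 ops/s), Brightly→Machine M2 (2169 ops/s), Umbra→Machine M3 (1899 ops/s) — total 2340+1272+2188+1098+2169+1899 = 10966 ops/s.
Umbra's own top instance is Machine M2 (2212 ops/s), but forcing Umbra→Machine M2 and reassigning the rest optimally gives only 10166 ops/s — worse by 800.

Umbra receives Machine M3.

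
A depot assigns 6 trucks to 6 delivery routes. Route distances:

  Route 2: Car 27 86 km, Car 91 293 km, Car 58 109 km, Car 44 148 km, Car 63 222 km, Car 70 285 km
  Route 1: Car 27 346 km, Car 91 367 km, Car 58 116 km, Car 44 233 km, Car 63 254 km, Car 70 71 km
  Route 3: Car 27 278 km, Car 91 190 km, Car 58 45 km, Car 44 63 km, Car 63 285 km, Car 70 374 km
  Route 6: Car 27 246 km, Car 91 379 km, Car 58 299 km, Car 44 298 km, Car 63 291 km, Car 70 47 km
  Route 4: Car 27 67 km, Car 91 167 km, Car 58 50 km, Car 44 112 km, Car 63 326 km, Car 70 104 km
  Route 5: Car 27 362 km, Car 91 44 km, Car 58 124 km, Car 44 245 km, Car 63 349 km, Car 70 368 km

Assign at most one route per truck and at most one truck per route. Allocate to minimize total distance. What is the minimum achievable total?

Minimum total: 544 km

Optimal: Car 27→Route 2 (86 km), Car 91→Route 5 (44 km), Car 58→Route 4 (50 km), Car 44→Route 3 (63 km), Car 63→Route 1 (254 km), Car 70→Route 6 (47 km) — total 86+44+50+63+254+47 = 544 km.
Row-greedy (each truck in turn takes its cheapest remaining route) gives 605 km, worse by 61.
Next-best assignment: Car 27→Route 4, Car 91→Route 5, Car 58→Route 1, Car 44→Route 3, Car 63→Route 2, Car 70→Route 6 = 559 km.
Swapping Car 44↔Car 27 (Car 44→Route 2 148 km, Car 27→Route 3 278 km) adds 277.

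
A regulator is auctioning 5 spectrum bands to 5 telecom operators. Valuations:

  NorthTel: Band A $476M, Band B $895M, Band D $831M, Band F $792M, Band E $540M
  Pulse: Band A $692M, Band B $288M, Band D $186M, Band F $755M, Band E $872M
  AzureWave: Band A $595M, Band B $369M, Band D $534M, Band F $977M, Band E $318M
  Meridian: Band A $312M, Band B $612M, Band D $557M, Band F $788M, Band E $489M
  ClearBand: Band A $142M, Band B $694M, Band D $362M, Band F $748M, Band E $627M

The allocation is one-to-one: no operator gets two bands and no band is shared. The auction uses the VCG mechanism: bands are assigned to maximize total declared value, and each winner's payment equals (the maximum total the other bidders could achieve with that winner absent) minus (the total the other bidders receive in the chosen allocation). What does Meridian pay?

Meridian pays $382M.

Efficient allocation: NorthTel→Band D ($831M), Pulse→Band E ($872M), AzureWave→Band A ($595M), Meridian→Band F ($788M), ClearBand→Band B ($694M); total welfare W = $3780M.
Meridian receives Band F at value $788M, so the others get W − 788 = $2992M.
Without Meridian: best allocation of the remaining 4 bidders over all 5 bands is NorthTel→Band D ($831M), Pulse→Band E ($872M), AzureWave→Band F ($977M), ClearBand→Band B ($694M), total $3374M.
VCG payment = (others' best without Meridian) − (others' welfare with Meridian) = 3374 − 2992 = $382M.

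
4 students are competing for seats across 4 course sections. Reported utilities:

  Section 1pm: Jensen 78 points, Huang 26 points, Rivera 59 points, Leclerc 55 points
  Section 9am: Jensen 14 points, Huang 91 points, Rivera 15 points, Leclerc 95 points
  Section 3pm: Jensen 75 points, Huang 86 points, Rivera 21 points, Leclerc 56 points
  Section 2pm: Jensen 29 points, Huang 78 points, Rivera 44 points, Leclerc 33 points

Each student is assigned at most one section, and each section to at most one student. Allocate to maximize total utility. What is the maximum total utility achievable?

Optimal: Jensen→Section 3pm (75 points), Huang→Section 2pm (78 points), Rivera→Section 1pm (59 points), Leclerc→Section 9am (95 points) — total 75+78+59+95 = 307 points.
Max-entry greedy (repeatedly take the single best remaining cell) gives 303 points, worse by 4.

Maximum total: 307 points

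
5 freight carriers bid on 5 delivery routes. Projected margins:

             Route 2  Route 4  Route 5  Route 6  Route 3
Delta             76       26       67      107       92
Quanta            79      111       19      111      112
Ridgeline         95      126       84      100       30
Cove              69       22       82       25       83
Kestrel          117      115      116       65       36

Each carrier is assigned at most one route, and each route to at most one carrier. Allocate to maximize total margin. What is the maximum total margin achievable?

Optimal: Delta→Route 6 ($107k), Quanta→Route 3 ($112k), Ridgeline→Route 4 ($126k), Cove→Route 5 ($82k), Kestrel→Route 2 ($117k) — total 107+112+126+82+117 = $544k.
Column-greedy (each route in turn goes to its best remaining carrier) gives $528k, worse by 16.
Next-best assignment: Delta→Route 6, Quanta→Route 3, Ridgeline→Route 4, Cove→Route 2, Kestrel→Route 5 = $530k.

Maximum total: $544k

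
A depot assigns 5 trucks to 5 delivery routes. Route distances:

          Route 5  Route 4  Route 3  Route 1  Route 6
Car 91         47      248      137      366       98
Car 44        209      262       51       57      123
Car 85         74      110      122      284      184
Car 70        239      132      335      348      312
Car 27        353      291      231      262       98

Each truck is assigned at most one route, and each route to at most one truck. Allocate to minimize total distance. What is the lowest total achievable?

Treat this as an assignment problem: match each truck to one route.
Optimal: Car 91→Route 5 (47 km), Car 44→Route 1 (57 km), Car 85→Route 3 (122 km), Car 70→Route 4 (132 km), Car 27→Route 6 (98 km) — total 47+57+122+132+98 = 456 km.
Row-greedy (each truck in turn takes its cheapest remaining route) gives 782 km, worse by 326.
No other one-to-one assignment undercuts 456 km.

Minimum total: 456 km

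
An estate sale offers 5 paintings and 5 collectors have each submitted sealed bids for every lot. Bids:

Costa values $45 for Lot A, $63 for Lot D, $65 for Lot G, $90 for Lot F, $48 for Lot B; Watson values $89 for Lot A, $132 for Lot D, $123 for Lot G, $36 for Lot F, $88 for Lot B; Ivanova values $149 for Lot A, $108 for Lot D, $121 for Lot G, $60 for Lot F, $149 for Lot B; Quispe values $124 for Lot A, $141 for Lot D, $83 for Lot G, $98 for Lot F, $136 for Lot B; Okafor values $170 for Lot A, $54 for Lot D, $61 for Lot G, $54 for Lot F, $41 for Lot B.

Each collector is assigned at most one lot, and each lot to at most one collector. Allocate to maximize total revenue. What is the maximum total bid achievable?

Max total: $673

Treat this as an assignment problem: match each collector to one lot.
Optimal: Costa→Lot F ($90), Watson→Lot G ($123), Ivanova→Lot B ($149), Quispe→Lot D ($141), Okafor→Lot A ($170) — total 90+123+149+141+170 = $673.
Row-greedy (each collector in turn takes its best remaining lot) gives $568, worse by 105.
Swapping Okafor↔Costa (Okafor→Lot F $54, Costa→Lot A $45) loses 161.
Checked against all permutations: $673 is optimal.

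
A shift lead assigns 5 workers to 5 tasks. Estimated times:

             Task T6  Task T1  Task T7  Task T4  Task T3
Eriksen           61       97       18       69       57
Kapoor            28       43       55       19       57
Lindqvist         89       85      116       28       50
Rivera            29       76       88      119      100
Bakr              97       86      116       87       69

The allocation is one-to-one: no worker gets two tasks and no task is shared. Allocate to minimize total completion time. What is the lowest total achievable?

Optimal: Eriksen→Task T7 (18 min), Kapoor→Task T1 (43 min), Lindqvist→Task T4 (28 min), Rivera→Task T6 (29 min), Bakr→Task T3 (69 min) — total 18+43+28+29+69 = 187 min.
Row-greedy (each worker in turn takes its cheapest remaining task) gives 202 min, worse by 15.
Next-best assignment: Eriksen→Task T7, Kapoor→Task T4, Lindqvist→Task T3, Rivera→Task T6, Bakr→Task T1 = 202 min.

Minimum total: 187 min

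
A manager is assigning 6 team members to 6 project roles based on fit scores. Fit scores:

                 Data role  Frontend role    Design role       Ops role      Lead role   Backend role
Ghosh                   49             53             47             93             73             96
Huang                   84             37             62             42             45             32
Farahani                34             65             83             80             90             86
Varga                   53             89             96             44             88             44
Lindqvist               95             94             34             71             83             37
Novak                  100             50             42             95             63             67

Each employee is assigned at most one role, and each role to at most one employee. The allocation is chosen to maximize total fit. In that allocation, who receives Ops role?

This is a one-to-one assignment (maximum-weight bipartite matching).
Optimal: Ghosh→Backend role (96 pts), Huang→Data role (84 pts), Farahani→Lead role (90 pts), Varga→Design role (96 pts), Lindqvist→Frontend role (94 pts), Novak→Ops role (95 pts) — total 96+84+90+96+94+95 = 555 pts.
Next-best assignment: Ghosh→Backend role, Huang→Data role, Farahani→Design role, Varga→Lead role, Lindqvist→Frontend role, Novak→Ops role = 540 pts.
Every other assignment is strictly worse.
Novak's own top role is Data role (100 pts), but forcing Novak→Data role and reassigning the rest optimally gives only 523 pts — worse by 32.

Novak receives Ops role.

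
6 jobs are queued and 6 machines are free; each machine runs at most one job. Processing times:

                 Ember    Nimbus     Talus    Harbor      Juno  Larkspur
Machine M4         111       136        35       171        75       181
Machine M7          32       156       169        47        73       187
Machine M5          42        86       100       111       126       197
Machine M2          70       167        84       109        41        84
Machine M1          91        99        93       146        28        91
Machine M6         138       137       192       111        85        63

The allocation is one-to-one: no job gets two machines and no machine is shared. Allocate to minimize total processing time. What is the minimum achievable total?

Min total: 327 min

This is a one-to-one assignment (minimum-cost bipartite matching).
Optimal: Ember→Machine M5 (42 min), Nimbus→Machine M1 (99 min), Talus→Machine M4 (35 min), Harbor→Machine M7 (47 min), Juno→Machine M2 (41 min), Larkspur→Machine M6 (63 min) — total 42+99+35+47+41+63 = 327 min.
Swapping Larkspur↔Nimbus (Larkspur→Machine M1 91 min, Nimbus→Machine M6 137 min) adds 66.
No other one-to-one assignment undercuts 327 min.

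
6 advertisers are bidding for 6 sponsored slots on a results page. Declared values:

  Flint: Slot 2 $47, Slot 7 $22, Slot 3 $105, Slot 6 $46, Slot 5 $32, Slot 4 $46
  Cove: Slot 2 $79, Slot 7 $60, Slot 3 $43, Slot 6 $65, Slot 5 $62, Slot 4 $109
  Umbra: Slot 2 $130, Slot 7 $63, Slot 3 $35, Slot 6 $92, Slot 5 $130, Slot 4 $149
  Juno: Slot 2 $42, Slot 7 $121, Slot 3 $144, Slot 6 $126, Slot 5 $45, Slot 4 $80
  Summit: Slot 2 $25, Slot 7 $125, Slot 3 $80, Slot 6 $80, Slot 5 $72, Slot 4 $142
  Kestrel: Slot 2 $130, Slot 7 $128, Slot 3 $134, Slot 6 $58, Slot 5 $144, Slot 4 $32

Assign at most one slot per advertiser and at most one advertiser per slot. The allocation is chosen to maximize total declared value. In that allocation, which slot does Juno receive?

This is the linear assignment problem.
Optimal: Flint→Slot 3 ($105), Cove→Slot 4 ($109), Umbra→Slot 2 ($130), Juno→Slot 6 ($126), Summit→Slot 7 ($125), Kestrel→Slot 5 ($144) — total 105+109+130+126+125+144 = $739.
Next-best assignment: Flint→Slot 3, Cove→Slot 2, Umbra→Slot 4, Juno→Slot 6, Summit→Slot 7, Kestrel→Slot 5 = $728.
Every other assignment is strictly worse.
Juno's own top slot is Slot 3 ($144), but forcing Juno→Slot 3 and reassigning the rest optimally gives only $698 — worse by 41.

Juno receives Slot 6.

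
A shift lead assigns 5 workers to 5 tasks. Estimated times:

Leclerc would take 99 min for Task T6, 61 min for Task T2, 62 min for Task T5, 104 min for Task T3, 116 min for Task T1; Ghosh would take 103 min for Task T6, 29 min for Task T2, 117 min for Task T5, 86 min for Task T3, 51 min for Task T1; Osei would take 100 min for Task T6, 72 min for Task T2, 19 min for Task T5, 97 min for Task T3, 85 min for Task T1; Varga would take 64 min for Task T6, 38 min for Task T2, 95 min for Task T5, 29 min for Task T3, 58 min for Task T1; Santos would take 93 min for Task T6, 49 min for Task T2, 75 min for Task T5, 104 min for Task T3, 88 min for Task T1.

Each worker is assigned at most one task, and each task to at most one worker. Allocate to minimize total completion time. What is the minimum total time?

Treat this as an assignment problem: match each worker to one task.
Optimal: Leclerc→Task T6 (99 min), Ghosh→Task T1 (51 min), Osei→Task T5 (19 min), Varga→Task T3 (29 min), Santos→Task T2 (49 min) — total 99+51+19+29+49 = 247 min.
Min-entry greedy (repeatedly take the single cheapest remaining cell) gives 264 min, worse by 17.
Swapping Varga↔Osei (Varga→Task T5 95 min, Osei→Task T3 97 min) adds 144.

Min total: 247 min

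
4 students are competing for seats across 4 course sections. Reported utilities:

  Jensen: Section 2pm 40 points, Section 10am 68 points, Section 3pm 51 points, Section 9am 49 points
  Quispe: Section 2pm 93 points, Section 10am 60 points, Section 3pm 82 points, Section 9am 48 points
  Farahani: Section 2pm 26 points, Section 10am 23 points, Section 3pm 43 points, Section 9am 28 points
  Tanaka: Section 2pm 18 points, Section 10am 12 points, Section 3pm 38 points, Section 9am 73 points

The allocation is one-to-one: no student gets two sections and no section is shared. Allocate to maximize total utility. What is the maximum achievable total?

This is a one-to-one assignment (maximum-weight bipartite matching).
Optimal: Jensen→Section 10am (68 points), Quispe→Section 2pm (93 points), Farahani→Section 3pm (43 points), Tanaka→Section 9am (73 points) — total 68+93+43+73 = 277 points.
Next-best assignment: Jensen→Section 10am, Quispe→Section 3pm, Farahani→Section 2pm, Tanaka→Section 9am = 249 points.

Max total: 277 points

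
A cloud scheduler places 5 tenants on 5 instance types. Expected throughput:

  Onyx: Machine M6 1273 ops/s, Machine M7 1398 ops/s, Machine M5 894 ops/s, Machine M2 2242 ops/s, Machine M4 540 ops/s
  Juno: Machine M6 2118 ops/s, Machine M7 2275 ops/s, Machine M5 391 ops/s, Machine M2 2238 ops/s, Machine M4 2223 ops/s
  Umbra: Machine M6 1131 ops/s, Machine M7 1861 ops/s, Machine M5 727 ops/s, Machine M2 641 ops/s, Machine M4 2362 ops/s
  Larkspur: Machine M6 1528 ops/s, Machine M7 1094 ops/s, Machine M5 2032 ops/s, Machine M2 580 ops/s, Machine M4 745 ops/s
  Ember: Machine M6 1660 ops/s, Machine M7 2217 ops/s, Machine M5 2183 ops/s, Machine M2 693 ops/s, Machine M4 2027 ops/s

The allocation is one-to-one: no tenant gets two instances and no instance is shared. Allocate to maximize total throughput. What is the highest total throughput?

This is a one-to-one assignment (maximum-weight bipartite matching).
Optimal: Onyx→Machine M2 (2242 ops/s), Juno→Machine M6 (2118 ops/s), Umbra→Machine M4 (2362 ops/s), Larkspur→Machine M5 (2032 ops/s), Ember→Machine M7 (2217 ops/s) — total 2242+2118+2362+2032+2217 = 10971 ops/s.
Row-greedy (each tenant in turn takes its best remaining instance) gives 10571 ops/s, worse by 400.
Next-best assignment: Onyx→Machine M2, Juno→Machine M7, Umbra→Machine M4, Larkspur→Machine M6, Ember→Machine M5 = 10590 ops/s.

Maximum total: 10971 ops/s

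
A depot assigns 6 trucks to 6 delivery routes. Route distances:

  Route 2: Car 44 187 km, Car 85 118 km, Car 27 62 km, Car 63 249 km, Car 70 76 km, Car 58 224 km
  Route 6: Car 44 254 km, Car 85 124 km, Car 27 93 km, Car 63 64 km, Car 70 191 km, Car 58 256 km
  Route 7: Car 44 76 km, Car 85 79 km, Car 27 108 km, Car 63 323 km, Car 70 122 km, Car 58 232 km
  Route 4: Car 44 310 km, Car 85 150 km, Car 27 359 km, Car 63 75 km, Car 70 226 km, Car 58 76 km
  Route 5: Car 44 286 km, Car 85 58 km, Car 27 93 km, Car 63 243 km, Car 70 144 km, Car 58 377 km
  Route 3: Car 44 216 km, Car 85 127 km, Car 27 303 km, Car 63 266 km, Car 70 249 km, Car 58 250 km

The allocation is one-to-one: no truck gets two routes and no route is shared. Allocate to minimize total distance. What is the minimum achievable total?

Minimum total: 512 km

Treat this as an assignment problem: match each truck to one route.
Optimal: Car 44→Route 7 (76 km), Car 85→Route 3 (127 km), Car 27→Route 5 (93 km), Car 63→Route 6 (64 km), Car 70→Route 2 (76 km), Car 58→Route 4 (76 km) — total 76+127+93+64+76+76 = 512 km.
Column-greedy (each route in turn goes to its cheapest remaining truck) gives 585 km, worse by 73.
Next-best assignment: Car 44→Route 7, Car 85→Route 3, Car 27→Route 2, Car 63→Route 6, Car 70→Route 5, Car 58→Route 4 = 549 km.
Swapping Car 58↔Car 44 (Car 58→Route 7 232 km, Car 44→Route 4 310 km) adds 390.
No other one-to-one assignment undercuts 512 km.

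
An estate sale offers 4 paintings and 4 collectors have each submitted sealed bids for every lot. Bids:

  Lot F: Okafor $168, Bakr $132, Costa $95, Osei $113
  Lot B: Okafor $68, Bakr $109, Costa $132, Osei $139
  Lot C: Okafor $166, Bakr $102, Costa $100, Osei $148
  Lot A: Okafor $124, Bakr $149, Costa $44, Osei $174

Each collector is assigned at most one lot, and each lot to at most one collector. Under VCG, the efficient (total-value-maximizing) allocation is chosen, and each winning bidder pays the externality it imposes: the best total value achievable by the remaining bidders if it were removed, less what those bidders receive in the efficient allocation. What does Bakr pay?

Efficient allocation: Okafor→Lot C ($166), Bakr→Lot F ($132), Costa→Lot B ($132), Osei→Lot A ($174); total welfare W = $604.
Bakr receives Lot F at value $132, so the others get W − 132 = $472.
Without Bakr: best allocation of the remaining 3 bidders over all 4 lots is Okafor→Lot F ($168), Costa→Lot B ($132), Osei→Lot A ($174), total $474.
VCG payment = (others' best without Bakr) − (others' welfare with Bakr) = 474 − 472 = $2.

Bakr pays $2.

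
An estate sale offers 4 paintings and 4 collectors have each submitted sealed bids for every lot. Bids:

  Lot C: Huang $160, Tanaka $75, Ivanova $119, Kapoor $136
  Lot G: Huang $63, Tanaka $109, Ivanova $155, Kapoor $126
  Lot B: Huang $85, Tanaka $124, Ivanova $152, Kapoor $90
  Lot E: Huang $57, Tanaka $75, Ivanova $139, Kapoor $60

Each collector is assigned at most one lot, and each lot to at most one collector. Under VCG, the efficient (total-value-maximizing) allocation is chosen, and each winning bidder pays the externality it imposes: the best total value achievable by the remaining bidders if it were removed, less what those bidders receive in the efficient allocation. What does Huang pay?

Efficient allocation: Huang→Lot C ($160), Tanaka→Lot B ($124), Ivanova→Lot E ($139), Kapoor→Lot G ($126); total welfare W = $549.
Huang receives Lot C at value $160, so the others get W − 160 = $389.
Without Huang: best allocation of the remaining 3 bidders over all 4 lots is Tanaka→Lot B ($124), Ivanova→Lot G ($155), Kapoor→Lot C ($136), total $415.
VCG payment = (others' best without Huang) − (others' welfare with Huang) = 415 − 389 = $26.

Huang pays $26.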